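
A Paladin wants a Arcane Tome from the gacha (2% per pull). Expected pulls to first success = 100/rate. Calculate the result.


Expected pulls for a geometric distribution = 1/p = 100 / rate%
= 100 / 2
= 50.0

50.0 pulls


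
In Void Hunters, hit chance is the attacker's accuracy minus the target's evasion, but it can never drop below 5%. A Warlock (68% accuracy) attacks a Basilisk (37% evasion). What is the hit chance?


accuracy - evasion = 68 - 37 = 31
Apply floor: max(31, 5) = 31
Hit chance = 31%

31%


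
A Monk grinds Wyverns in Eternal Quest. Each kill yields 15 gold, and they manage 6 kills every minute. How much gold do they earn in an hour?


Gold per minute = 15 * 6 = 90
Gold per hour = 90 * 60 = 5400

5400 gold/hour


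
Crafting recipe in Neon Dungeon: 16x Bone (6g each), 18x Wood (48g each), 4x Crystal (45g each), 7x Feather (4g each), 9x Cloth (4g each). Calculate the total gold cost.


Cost breakdown:
  Bone: 16 * 6 = 96
  Wood: 18 * 48 = 864
  Crystal: 4 * 45 = 180
  Feather: 7 * 4 = 28
  Cloth: 9 * 4 = 36
Total = 96 + 864 + 180 + 28 + 36 = 1204

1204 gold


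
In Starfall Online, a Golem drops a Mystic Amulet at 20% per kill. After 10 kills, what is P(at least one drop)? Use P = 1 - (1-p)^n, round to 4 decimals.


P(at least one) = 1 - P(none) = 1 - (1-p)^n
p = 20/100 = 0.2
1 - p = 0.8
(1 - p)^10 = 0.8^10 = 0.107374
P(at least one) = 1 - 0.107374 = 0.8926

0.8926


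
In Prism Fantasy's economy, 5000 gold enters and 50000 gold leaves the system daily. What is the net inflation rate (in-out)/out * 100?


Net gold = 5000 - 50000 = -45000
Inflation rate = net / sunk * 100 = -45000 / 50000 * 100
= -0.9 * 100
= -90.00%

-90.00%


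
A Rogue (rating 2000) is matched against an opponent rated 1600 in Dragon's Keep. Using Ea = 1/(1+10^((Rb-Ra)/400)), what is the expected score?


Elo expected score: Ea = 1/(1 + 10^((Rb-Ra)/400))
Rb - Ra = 1600 - 2000 = -400
(Rb-Ra)/400 = -400/400 = -1.0
10^-1.0 = 0.1
Ea = 1/(1 + 0.1) = 1/1.1 = 0.9091

0.9091


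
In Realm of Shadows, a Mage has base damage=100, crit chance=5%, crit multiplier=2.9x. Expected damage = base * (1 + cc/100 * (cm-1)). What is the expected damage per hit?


E[dmg] = base * (1 + crit_chance * (crit_mult - 1))
cc as decimal = 5/100 = 0.05
cm - 1 = 2.9 - 1 = 1.9
Bonus factor = 0.05 * 1.9 = 0.095
Total multiplier = 1 + 0.095 = 1.095
Expected damage = 100 * 1.095 = 109.50

109.50 damage


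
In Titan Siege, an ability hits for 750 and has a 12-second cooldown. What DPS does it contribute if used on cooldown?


DPS = damage / cooldown
= 750 / 12
= 62.50

62.50 DPS


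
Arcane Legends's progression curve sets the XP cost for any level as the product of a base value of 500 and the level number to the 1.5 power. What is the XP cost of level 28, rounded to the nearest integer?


XP = 500 * level^1.5
Substitute level = 28:
XP = 500 * 28^1.5
= 500 * 148.1621
= 74081

74081 XP


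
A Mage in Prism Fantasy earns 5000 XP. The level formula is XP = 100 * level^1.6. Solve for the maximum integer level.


XP = 100 * level^1.6, so level = (XP / 100)^(1/1.6)
= (5000 / 100)^(1/1.6)
= 50.0^0.625
= 11.5307
Floor: level = 11

level 11


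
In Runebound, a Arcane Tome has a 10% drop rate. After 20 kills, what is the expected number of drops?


Expected drops = kills * (drop_rate / 100)
= 20 * (10 / 100)
= 20 * 0.1
= 2.0

2.0 drops


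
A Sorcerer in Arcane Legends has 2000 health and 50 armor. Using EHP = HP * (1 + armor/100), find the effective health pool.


EHP = 2000 * (1 + 50/100)
= 2000 * (1 + 0.5)
= 2000 * 1.5
= 3000.0

3000.0 EHP


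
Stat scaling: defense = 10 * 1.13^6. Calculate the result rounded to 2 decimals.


value = base * growth^level
= 10 * 1.13^6
= 10 * 2.081952
= 20.82

20.82 defense


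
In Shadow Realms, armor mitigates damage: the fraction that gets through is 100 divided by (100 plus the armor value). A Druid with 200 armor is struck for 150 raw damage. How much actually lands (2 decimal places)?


actual = 150 * 100 / (100 + 200)
= 150 * 100 / 300
= 15000 / 300
= 50.00

50.00 damage


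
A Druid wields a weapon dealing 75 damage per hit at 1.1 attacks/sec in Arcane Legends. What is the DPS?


DPS = damage * attack_speed
= 75 * 1.1
= 82.5

82.5 DPS


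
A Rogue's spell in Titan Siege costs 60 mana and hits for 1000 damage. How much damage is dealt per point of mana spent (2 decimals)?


Efficiency = damage / mana
= 1000 / 60
= 16.67

16.67 dmg/mana


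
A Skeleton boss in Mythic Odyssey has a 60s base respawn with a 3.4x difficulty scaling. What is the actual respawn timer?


Respawn time = base * multiplier
= 60 * 3.4
= 204.0 seconds

204.0 seconds


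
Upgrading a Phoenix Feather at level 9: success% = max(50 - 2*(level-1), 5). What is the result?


raw_rate = 50 - 2 * (9 - 1)
= 50 - 2 * 8
= 50 - 16
= 34
Apply floor: max(34, 5) = 34%

34%


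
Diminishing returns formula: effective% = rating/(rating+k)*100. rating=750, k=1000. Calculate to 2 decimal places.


effective% = rating / (rating + k) * 100
= 750 / (750 + 1000) * 100
= 750 / 1750 * 100
= 0.428571 * 100
= 42.86%

42.86%


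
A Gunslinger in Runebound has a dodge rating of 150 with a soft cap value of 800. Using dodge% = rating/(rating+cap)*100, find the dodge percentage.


dodge% = 150 / (150 + 800) * 100
= 150 / 950 * 100
= 0.157895 * 100
= 15.79%

15.79%


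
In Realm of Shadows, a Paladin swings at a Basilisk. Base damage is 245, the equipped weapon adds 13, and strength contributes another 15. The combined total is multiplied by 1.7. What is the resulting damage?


Sum base + weapon + str = 245 + 13 + 15 = 273
Multiply by 1.7:
273 * 1.7 = 464.1

464.1 damage


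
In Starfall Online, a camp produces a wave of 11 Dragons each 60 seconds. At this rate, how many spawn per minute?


Spawns per minute = count * (60 / interval)
= 11 * (60 / 60)
= 11 * 1.0
= 11.0

11.0 per minute


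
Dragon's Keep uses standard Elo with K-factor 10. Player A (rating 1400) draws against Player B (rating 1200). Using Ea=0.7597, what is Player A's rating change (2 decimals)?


Elo update: delta = K * (S - Ea), where S = 0.5 (draws)
S - Ea = 0.5 - 0.7597 = -0.2597
Rating change = 10 * -0.2597
= -2.60

-2.60 rating points


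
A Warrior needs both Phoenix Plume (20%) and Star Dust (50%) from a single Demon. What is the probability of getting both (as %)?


For independent events, P(both) = P(A) * P(B)
= 20% * 50%
= 1000 / 100 %
= 10.0%

10.0%


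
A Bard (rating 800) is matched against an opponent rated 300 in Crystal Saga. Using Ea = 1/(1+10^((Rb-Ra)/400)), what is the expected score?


Elo expected score: Ea = 1/(1 + 10^((Rb-Ra)/400))
Rb - Ra = 300 - 800 = -500
(Rb-Ra)/400 = -500/400 = -1.25
10^-1.25 = 0.056234
Ea = 1/(1 + 0.056234) = 1/1.056234 = 0.9468

0.9468


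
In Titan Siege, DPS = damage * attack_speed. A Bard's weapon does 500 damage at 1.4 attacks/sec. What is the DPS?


DPS = damage * attack_speed
= 500 * 1.4
= 700.0

700.0 DPS


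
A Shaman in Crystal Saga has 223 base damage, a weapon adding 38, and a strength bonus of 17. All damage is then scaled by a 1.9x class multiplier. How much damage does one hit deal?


Sum base + weapon + str = 223 + 38 + 17 = 278
Multiply by 1.9:
278 * 1.9 = 528.2

528.2 damage


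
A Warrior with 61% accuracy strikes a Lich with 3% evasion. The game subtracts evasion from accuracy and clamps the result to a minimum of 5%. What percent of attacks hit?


accuracy - evasion = 61 - 3 = 58
Apply floor: max(58, 5) = 58
Hit chance = 58%

58%


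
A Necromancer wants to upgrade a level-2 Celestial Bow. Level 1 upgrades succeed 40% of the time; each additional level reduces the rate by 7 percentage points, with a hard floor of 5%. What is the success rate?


raw_rate = 40 - 7 * (2 - 1)
= 40 - 7 * 1
= 40 - 7
= 33
Apply floor: max(33, 5) = 33%

33%


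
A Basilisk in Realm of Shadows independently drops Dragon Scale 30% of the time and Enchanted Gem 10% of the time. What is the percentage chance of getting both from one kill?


For independent events, P(both) = P(A) * P(B)
= 30% * 10%
= 300 / 100 %
= 3.0%

3.0%


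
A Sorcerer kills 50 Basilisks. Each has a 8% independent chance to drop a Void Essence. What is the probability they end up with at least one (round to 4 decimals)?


P(at least one) = 1 - P(none) = 1 - (1-p)^n
p = 8/100 = 0.08
1 - p = 0.92
(1 - p)^50 = 0.92^50 = 0.015466
P(at least one) = 1 - 0.015466 = 0.9845

0.9845


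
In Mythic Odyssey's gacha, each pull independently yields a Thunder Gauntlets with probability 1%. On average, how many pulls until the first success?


Expected pulls for a geometric distribution = 1/p = 100 / rate%
= 100 / 1
= 100.0

100.0 pulls


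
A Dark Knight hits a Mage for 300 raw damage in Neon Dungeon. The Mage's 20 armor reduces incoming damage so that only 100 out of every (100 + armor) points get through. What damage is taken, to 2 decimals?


actual = 300 * 100 / (100 + 20)
= 300 * 100 / 120
= 30000 / 120
= 250.00

250.00 damage


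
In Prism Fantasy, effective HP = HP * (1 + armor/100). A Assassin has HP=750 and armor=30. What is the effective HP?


EHP = 750 * (1 + 30/100)
= 750 * (1 + 0.3)
= 750 * 1.3
= 975.0

975.0 EHP


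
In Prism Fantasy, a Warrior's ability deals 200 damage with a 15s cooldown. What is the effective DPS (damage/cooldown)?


DPS = damage / cooldown
= 200 / 15
= 13.33

13.33 DPS


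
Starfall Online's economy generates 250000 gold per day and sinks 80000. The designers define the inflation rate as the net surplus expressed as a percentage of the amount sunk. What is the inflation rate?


Net gold = 250000 - 80000 = 170000
Inflation rate = net / sunk * 100 = 170000 / 80000 * 100
= 2.125 * 100
= 212.50%

212.50%


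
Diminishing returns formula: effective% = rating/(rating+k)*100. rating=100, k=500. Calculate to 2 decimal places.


effective% = rating / (rating + k) * 100
= 100 / (100 + 500) * 100
= 100 / 600 * 100
= 0.166667 * 100
= 16.67%

16.67%


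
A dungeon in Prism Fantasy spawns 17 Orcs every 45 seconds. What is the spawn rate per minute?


Spawns per minute = count * (60 / interval)
= 17 * (60 / 45)
= 17 * 1.3333
= 22.67

22.67 per minute


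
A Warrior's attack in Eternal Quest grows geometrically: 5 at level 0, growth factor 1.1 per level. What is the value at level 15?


value = base * growth^level
= 5 * 1.1^15
= 5 * 4.177248
= 20.89

20.89 attack


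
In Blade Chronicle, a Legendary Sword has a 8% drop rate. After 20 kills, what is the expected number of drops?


Expected drops = kills * (drop_rate / 100)
= 20 * (8 / 100)
= 20 * 0.08
= 1.6

1.6 drops


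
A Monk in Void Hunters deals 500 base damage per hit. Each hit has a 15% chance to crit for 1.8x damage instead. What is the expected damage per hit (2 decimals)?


E[dmg] = base * (1 + crit_chance * (crit_mult - 1))
cc as decimal = 15/100 = 0.15
cm - 1 = 1.8 - 1 = 0.8
Bonus factor = 0.15 * 0.8 = 0.12
Total multiplier = 1 + 0.12 = 1.12
Expected damage = 500 * 1.12 = 560.00

560.00 damage


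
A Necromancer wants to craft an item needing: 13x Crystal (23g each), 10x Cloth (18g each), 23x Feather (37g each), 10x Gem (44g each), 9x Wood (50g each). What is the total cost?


Cost breakdown:
  Crystal: 13 * 23 = 299
  Cloth: 10 * 18 = 180
  Feather: 23 * 37 = 851
  Gem: 10 * 44 = 440
  Wood: 9 * 50 = 450
Total = 299 + 180 + 851 + 440 + 450 = 2220

2220 gold


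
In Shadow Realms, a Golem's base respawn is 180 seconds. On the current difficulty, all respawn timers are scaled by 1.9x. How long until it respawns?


Respawn time = base * multiplier
= 180 * 1.9
= 342.0 seconds

342.0 seconds


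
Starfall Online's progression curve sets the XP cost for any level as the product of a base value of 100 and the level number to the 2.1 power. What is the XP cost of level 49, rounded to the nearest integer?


XP = 100 * level^2.1
Substitute level = 49:
XP = 100 * 49^2.1
= 100 * 3543.3314
= 354333

354333 XP


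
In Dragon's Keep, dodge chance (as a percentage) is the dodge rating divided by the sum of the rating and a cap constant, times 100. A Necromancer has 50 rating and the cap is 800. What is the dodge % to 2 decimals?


dodge% = 50 / (50 + 800) * 100
= 50 / 850 * 100
= 0.058824 * 100
= 5.88%

5.88%


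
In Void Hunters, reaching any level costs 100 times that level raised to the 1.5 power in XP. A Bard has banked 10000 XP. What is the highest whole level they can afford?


XP = 100 * level^1.5, so level = (XP / 100)^(1/1.5)
= (10000 / 100)^(1/1.5)
= 100.0^0.6667
= 21.5443
Floor: level = 21

level 21


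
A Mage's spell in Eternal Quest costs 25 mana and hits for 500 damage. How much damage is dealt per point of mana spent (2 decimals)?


Efficiency = damage / mana
= 500 / 25
= 20.00

20.00 dmg/mana


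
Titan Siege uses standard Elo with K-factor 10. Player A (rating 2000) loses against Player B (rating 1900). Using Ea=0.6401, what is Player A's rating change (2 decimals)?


Elo update: delta = K * (S - Ea), where S = 0 (loses)
S - Ea = 0 - 0.6401 = -0.6401
Rating change = 10 * -0.6401
= -6.40

-6.40 rating points


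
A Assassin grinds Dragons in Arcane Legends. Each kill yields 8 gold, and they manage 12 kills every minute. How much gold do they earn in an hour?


Gold per minute = 8 * 12 = 96
Gold per hour = 96 * 60 = 5760

5760 gold/hour


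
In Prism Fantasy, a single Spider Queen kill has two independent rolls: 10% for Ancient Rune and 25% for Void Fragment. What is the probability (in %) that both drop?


For independent events, P(both) = P(A) * P(B)
= 10% * 25%
= 250 / 100 %
= 2.5%

2.5%


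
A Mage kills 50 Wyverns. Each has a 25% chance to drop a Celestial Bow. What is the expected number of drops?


Expected drops = kills * (drop_rate / 100)
= 50 * (25 / 100)
= 50 * 0.25
= 12.5

12.5 drops


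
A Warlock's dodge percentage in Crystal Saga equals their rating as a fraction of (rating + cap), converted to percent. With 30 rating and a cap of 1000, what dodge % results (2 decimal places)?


dodge% = 30 / (30 + 1000) * 100
= 30 / 1030 * 100
= 0.029126 * 100
= 2.91%

2.91%


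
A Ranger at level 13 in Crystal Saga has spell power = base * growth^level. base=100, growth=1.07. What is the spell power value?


value = base * growth^level
= 100 * 1.07^13
= 100 * 2.409845
= 240.98

240.98 spell power


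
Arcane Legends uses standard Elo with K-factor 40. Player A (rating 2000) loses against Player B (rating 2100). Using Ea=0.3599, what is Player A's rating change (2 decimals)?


Elo update: delta = K * (S - Ea), where S = 0 (loses)
S - Ea = 0 - 0.3599 = -0.3599
Rating change = 40 * -0.3599
= -14.40

-14.40 rating points


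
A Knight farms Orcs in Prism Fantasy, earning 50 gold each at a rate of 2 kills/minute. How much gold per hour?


Gold per minute = 50 * 2 = 100
Gold per hour = 100 * 60 = 6000

6000 gold/hour


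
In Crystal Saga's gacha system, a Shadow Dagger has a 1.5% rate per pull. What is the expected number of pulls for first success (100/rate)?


Expected pulls for a geometric distribution = 1/p = 100 / rate%
= 100 / 1.5
= 66.67

66.67 pulls


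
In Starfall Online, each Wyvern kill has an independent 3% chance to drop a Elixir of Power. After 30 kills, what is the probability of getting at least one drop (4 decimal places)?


P(at least one) = 1 - P(none) = 1 - (1-p)^n
p = 3/100 = 0.03
1 - p = 0.97
(1 - p)^30 = 0.97^30 = 0.401007
P(at least one) = 1 - 0.401007 = 0.5990

0.5990


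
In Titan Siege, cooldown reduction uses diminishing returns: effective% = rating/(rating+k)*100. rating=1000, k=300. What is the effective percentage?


effective% = rating / (rating + k) * 100
= 1000 / (1000 + 300) * 100
= 1000 / 1300 * 100
= 0.769231 * 100
= 76.92%

76.92%


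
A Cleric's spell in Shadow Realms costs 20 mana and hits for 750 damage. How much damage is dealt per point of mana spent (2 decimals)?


Efficiency = damage / mana
= 750 / 20
= 37.50

37.50 dmg/mana


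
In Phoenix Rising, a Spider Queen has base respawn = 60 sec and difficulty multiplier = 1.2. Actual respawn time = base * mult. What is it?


Respawn time = base * multiplier
= 60 * 1.2
= 72.0 seconds

72.0 seconds


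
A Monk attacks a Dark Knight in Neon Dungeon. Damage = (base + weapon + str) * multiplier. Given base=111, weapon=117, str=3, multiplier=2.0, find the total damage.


Sum base + weapon + str = 111 + 117 + 3 = 231
Multiply by 2.0:
231 * 2.0 = 462.0

462.0 damage


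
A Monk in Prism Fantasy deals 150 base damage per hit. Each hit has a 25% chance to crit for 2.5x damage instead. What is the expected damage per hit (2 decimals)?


E[dmg] = base * (1 + crit_chance * (crit_mult - 1))
cc as decimal = 25/100 = 0.25
cm - 1 = 2.5 - 1 = 1.5
Bonus factor = 0.25 * 1.5 = 0.375
Total multiplier = 1 + 0.375 = 1.375
Expected damage = 150 * 1.375 = 206.25

206.25 damage


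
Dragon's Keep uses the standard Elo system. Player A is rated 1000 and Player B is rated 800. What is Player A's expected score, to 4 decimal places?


Elo expected score: Ea = 1/(1 + 10^((Rb-Ra)/400))
Rb - Ra = 800 - 1000 = -200
(Rb-Ra)/400 = -200/400 = -0.5
10^-0.5 = 0.316228
Ea = 1/(1 + 0.316228) = 1/1.316228 = 0.7597

0.7597


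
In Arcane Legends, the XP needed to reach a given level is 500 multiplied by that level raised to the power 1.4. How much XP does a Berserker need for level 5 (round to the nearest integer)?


XP = 500 * level^1.4
Substitute level = 5:
XP = 500 * 5^1.4
= 500 * 9.5183
= 4759

4759 XP


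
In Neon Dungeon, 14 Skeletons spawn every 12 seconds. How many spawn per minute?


Spawns per minute = count * (60 / interval)
= 14 * (60 / 12)
= 14 * 5.0
= 70.0

70.0 per minute


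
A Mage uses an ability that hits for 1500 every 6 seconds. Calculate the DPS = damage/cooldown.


DPS = damage / cooldown
= 1500 / 6
= 250.00

250.00 DPS


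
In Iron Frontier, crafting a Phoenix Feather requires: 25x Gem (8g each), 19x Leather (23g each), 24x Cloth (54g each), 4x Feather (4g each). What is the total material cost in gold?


Cost breakdown:
  Gem: 25 * 8 = 200
  Leather: 19 * 23 = 437
  Cloth: 24 * 54 = 1296
  Feather: 4 * 4 = 16
Total = 200 + 437 + 1296 + 16 = 1949

1949 gold


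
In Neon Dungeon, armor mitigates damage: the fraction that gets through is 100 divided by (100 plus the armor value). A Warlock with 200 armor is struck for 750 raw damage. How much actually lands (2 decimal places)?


actual = 750 * 100 / (100 + 200)
= 750 * 100 / 300
= 75000 / 300
= 250.00

250.00 damage


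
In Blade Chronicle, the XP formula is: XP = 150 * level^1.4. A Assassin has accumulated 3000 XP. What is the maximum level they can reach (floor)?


XP = 150 * level^1.4, so level = (XP / 150)^(1/1.4)
= (3000 / 150)^(1/1.4)
= 20.0^0.7143
= 8.4978
Floor: level = 8

level 8


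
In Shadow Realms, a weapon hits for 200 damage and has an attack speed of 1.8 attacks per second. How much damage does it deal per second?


DPS = damage * attack_speed
= 200 * 1.8
= 360.0

360.0 DPS


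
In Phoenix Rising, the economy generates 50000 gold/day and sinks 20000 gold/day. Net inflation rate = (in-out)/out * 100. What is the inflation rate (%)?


Net gold = 50000 - 20000 = 30000
Inflation rate = net / sunk * 100 = 30000 / 20000 * 100
= 1.5 * 100
= 150.00%

150.00%


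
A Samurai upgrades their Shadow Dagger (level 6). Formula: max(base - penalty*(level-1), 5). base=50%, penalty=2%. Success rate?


raw_rate = 50 - 2 * (6 - 1)
= 50 - 2 * 5
= 50 - 10
= 40
Apply floor: max(40, 5) = 40%

40%


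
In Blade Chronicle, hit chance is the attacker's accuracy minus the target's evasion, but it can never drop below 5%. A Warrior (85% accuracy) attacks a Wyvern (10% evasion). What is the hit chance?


accuracy - evasion = 85 - 10 = 75
Apply floor: max(75, 5) = 75
Hit chance = 75%

75%


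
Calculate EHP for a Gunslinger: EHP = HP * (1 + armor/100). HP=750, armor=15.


EHP = 750 * (1 + 15/100)
= 750 * (1 + 0.15)
= 750 * 1.15
= 862.5

862.5 EHP


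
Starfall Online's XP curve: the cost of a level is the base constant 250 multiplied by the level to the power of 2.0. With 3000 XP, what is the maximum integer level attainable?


XP = 250 * level^2.0, so level = (XP / 250)^(1/2.0)
= (3000 / 250)^(1/2.0)
= 12.0^0.5
= 3.4641
Floor: level = 3

level 3


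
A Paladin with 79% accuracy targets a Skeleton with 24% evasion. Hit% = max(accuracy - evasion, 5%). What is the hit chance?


accuracy - evasion = 79 - 24 = 55
Apply floor: max(55, 5) = 55
Hit chance = 55%

55%


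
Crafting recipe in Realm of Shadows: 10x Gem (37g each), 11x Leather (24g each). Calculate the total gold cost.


Cost breakdown:
  Gem: 10 * 37 = 370
  Leather: 11 * 24 = 264
Total = 370 + 264 = 634

634 gold


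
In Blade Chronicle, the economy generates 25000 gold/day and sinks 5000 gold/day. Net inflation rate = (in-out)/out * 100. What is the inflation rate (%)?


Net gold = 25000 - 5000 = 20000
Inflation rate = net / sunk * 100 = 20000 / 5000 * 100
= 4.0 * 100
= 400.00%

400.00%


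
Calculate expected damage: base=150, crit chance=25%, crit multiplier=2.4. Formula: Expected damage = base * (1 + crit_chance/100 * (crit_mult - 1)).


E[dmg] = base * (1 + crit_chance * (crit_mult - 1))
cc as decimal = 25/100 = 0.25
cm - 1 = 2.4 - 1 = 1.4
Bonus factor = 0.25 * 1.4 = 0.35
Total multiplier = 1 + 0.35 = 1.35
Expected damage = 150 * 1.35 = 202.50

202.50 damage


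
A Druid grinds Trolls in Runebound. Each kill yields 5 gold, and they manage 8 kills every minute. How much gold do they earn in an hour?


Gold per minute = 5 * 8 = 40
Gold per hour = 40 * 60 = 2400

2400 gold/hour


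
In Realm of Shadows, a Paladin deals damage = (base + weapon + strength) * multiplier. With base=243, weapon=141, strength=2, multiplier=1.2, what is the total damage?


Sum base + weapon + str = 243 + 141 + 2 = 386
Multiply by 1.2:
386 * 1.2 = 463.2

463.2 damage


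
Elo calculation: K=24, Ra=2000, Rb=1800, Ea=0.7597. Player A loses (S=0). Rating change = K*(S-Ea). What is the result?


Elo update: delta = K * (S - Ea), where S = 0 (loses)
S - Ea = 0 - 0.7597 = -0.7597
Rating change = 24 * -0.7597
= -18.23

-18.23 rating points


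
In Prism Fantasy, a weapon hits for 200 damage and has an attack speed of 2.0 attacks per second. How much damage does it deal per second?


DPS = damage * attack_speed
= 200 * 2.0
= 400.0

400.0 DPS


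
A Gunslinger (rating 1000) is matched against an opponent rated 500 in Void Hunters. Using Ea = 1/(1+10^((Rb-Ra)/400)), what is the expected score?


Elo expected score: Ea = 1/(1 + 10^((Rb-Ra)/400))
Rb - Ra = 500 - 1000 = -500
(Rb-Ra)/400 = -500/400 = -1.25
10^-1.25 = 0.056234
Ea = 1/(1 + 0.056234) = 1/1.056234 = 0.9468

0.9468


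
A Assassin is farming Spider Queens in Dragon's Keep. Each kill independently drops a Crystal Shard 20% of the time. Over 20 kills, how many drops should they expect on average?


Expected drops = kills * (drop_rate / 100)
= 20 * (20 / 100)
= 20 * 0.2
= 4.0

4.0 drops


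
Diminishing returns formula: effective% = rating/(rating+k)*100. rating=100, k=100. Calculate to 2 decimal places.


effective% = rating / (rating + k) * 100
= 100 / (100 + 100) * 100
= 100 / 200 * 100
= 0.5 * 100
= 50.00%

50.00%


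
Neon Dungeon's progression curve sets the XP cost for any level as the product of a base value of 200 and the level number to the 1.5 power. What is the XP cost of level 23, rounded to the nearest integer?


XP = 200 * level^1.5
Substitute level = 23:
XP = 200 * 23^1.5
= 200 * 110.3041
= 22061

22061 XP


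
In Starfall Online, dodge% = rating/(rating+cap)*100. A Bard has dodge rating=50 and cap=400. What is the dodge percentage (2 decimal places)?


dodge% = 50 / (50 + 400) * 100
= 50 / 450 * 100
= 0.111111 * 100
= 11.11%

11.11%


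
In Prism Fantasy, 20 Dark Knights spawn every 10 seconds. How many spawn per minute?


Spawns per minute = count * (60 / interval)
= 20 * (60 / 10)
= 20 * 6.0
= 120.0

120.0 per minute


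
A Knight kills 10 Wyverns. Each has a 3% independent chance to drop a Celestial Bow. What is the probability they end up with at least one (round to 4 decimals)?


P(at least one) = 1 - P(none) = 1 - (1-p)^n
p = 3/100 = 0.03
1 - p = 0.97
(1 - p)^10 = 0.97^10 = 0.737424
P(at least one) = 1 - 0.737424 = 0.2626

0.2626


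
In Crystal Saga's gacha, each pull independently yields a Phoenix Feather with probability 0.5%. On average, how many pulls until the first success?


Expected pulls for a geometric distribution = 1/p = 100 / rate%
= 100 / 0.5
= 200.0

200.0 pulls


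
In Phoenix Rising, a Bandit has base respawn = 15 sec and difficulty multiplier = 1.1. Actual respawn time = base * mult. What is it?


Respawn time = base * multiplier
= 15 * 1.1
= 16.5 seconds

16.5 seconds


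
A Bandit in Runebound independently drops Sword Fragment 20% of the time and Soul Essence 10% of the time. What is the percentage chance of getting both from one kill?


For independent events, P(both) = P(A) * P(B)
= 20% * 10%
= 200 / 100 %
= 2.0%

2.0%


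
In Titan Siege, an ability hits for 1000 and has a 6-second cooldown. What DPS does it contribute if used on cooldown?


DPS = damage / cooldown
= 1000 / 6
= 166.67

166.67 DPS


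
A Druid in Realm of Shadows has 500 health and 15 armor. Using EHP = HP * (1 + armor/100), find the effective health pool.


EHP = 500 * (1 + 15/100)
= 500 * (1 + 0.15)
= 500 * 1.15
= 575.0

575.0 EHP


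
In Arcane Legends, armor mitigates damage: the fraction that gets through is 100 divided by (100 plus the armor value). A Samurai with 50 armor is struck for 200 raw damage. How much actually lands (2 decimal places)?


actual = 200 * 100 / (100 + 50)
= 200 * 100 / 150
= 20000 / 150
= 133.33

133.33 damage


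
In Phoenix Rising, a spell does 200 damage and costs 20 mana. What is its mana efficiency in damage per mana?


Efficiency = damage / mana
= 200 / 20
= 10.00

10.00 dmg/mana


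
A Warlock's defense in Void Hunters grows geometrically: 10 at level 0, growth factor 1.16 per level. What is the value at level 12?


value = base * growth^level
= 10 * 1.16^12
= 10 * 5.936027
= 59.36

59.36 defense


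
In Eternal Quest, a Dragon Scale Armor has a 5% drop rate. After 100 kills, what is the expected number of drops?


Expected drops = kills * (drop_rate / 100)
= 100 * (5 / 100)
= 100 * 0.05
= 5.0

5.0 drops


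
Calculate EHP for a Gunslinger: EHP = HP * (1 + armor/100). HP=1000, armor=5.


EHP = 1000 * (1 + 5/100)
= 1000 * (1 + 0.05)
= 1000 * 1.05
= 1050.0

1050.0 EHP


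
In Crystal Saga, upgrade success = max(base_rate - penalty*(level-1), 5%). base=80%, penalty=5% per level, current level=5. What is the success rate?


raw_rate = 80 - 5 * (5 - 1)
= 80 - 5 * 4
= 80 - 20
= 60
Apply floor: max(60, 5) = 60%

60%


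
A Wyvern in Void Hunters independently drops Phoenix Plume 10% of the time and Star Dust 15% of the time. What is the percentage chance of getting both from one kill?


For independent events, P(both) = P(A) * P(B)
= 10% * 15%
= 150 / 100 %
= 1.5%

1.5%


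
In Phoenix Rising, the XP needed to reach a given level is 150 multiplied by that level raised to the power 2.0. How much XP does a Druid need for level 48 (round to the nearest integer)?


XP = 150 * level^2.0
Substitute level = 48:
XP = 150 * 48^2.0
= 150 * 2304.0
= 345600

345600 XP


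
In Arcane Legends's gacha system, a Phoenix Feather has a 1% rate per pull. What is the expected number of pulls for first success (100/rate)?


Expected pulls for a geometric distribution = 1/p = 100 / rate%
= 100 / 1
= 100.0

100.0 pulls


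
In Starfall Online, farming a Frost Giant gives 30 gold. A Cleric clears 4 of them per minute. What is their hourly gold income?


Gold per minute = 30 * 4 = 120
Gold per hour = 120 * 60 = 7200

7200 gold/hour


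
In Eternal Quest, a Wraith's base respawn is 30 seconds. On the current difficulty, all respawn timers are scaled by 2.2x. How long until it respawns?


Respawn time = base * multiplier
= 30 * 2.2
= 66.0 seconds

66.0 seconds


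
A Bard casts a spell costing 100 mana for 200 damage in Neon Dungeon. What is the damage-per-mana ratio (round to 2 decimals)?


Efficiency = damage / mana
= 200 / 100
= 2.00

2.00 dmg/mana


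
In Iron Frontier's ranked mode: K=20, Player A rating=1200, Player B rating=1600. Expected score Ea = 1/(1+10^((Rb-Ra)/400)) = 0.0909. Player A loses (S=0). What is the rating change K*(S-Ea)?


Elo update: delta = K * (S - Ea), where S = 0 (loses)
S - Ea = 0 - 0.0909 = -0.0909
Rating change = 20 * -0.0909
= -1.82

-1.82 rating points


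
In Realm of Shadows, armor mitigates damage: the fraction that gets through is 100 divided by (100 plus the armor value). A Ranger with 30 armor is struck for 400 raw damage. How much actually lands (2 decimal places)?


actual = 400 * 100 / (100 + 30)
= 400 * 100 / 130
= 40000 / 130
= 307.69

307.69 damage


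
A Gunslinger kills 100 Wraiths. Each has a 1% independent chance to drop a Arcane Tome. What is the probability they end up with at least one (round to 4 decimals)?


P(at least one) = 1 - P(none) = 1 - (1-p)^n
p = 1/100 = 0.01
1 - p = 0.99
(1 - p)^100 = 0.99^100 = 0.366032
P(at least one) = 1 - 0.366032 = 0.6340

0.6340


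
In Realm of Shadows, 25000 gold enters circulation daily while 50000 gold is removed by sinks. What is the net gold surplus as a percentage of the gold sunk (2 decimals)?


Net gold = 25000 - 50000 = -25000
Inflation rate = net / sunk * 100 = -25000 / 50000 * 100
= -0.5 * 100
= -50.00%

-50.00%


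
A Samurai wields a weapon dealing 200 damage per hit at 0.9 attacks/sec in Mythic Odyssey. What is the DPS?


DPS = damage * attack_speed
= 200 * 0.9
= 180.0

180.0 DPS


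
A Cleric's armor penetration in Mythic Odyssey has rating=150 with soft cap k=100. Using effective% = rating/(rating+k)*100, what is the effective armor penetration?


effective% = rating / (rating + k) * 100
= 150 / (150 + 100) * 100
= 150 / 250 * 100
= 0.6 * 100
= 60.00%

60.00%


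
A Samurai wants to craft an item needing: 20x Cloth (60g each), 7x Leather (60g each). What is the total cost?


Cost breakdown:
  Cloth: 20 * 60 = 1200
  Leather: 7 * 60 = 420
Total = 1200 + 420 = 1620

1620 gold


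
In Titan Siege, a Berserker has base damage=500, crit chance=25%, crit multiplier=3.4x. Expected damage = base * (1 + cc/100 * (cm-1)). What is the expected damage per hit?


E[dmg] = base * (1 + crit_chance * (crit_mult - 1))
cc as decimal = 25/100 = 0.25
cm - 1 = 3.4 - 1 = 2.4
Bonus factor = 0.25 * 2.4 = 0.6
Total multiplier = 1 + 0.6 = 1.6
Expected damage = 500 * 1.6 = 800.00

800.00 damage


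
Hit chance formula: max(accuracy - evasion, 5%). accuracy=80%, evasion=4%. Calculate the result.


accuracy - evasion = 80 - 4 = 76
Apply floor: max(76, 5) = 76
Hit chance = 76%

76%


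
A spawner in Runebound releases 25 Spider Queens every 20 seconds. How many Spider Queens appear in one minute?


Spawns per minute = count * (60 / interval)
= 25 * (60 / 20)
= 25 * 3.0
= 75.0

75.0 per minute


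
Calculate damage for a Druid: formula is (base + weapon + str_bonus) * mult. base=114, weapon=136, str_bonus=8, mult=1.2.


Sum base + weapon + str = 114 + 136 + 8 = 258
Multiply by 1.2:
258 * 1.2 = 309.6

309.6 damage


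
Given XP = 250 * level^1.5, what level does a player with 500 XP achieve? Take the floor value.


XP = 250 * level^1.5, so level = (XP / 250)^(1/1.5)
= (500 / 250)^(1/1.5)
= 2.0^0.6667
= 1.5874
Floor: level = 1

level 1


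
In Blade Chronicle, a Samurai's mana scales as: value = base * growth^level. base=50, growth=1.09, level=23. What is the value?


value = base * growth^level
= 50 * 1.09^23
= 50 * 7.257874
= 362.89

362.89 mana


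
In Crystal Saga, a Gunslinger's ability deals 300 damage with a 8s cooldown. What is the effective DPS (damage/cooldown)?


DPS = damage / cooldown
= 300 / 8
= 37.50

37.50 DPS


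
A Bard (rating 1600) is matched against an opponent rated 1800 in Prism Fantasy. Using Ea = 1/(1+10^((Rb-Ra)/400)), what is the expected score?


Elo expected score: Ea = 1/(1 + 10^((Rb-Ra)/400))
Rb - Ra = 1800 - 1600 = 200
(Rb-Ra)/400 = 200/400 = 0.5
10^0.5 = 3.162278
Ea = 1/(1 + 3.162278) = 1/4.162278 = 0.2403

0.2403


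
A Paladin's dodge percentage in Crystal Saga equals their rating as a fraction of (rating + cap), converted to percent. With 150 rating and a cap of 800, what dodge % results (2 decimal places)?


dodge% = 150 / (150 + 800) * 100
= 150 / 950 * 100
= 0.157895 * 100
= 15.79%

15.79%


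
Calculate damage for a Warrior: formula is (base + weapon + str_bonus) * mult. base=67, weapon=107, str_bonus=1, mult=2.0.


Sum base + weapon + str = 67 + 107 + 1 = 175
Multiply by 2.0:
175 * 2.0 = 350.0

350.0 damage


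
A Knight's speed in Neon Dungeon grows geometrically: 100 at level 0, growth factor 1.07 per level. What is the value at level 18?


value = base * growth^level
= 100 * 1.07^18
= 100 * 3.379932
= 337.99

337.99 speed


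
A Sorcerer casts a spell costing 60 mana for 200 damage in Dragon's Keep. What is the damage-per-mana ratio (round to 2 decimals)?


Efficiency = damage / mana
= 200 / 60
= 3.33

3.33 dmg/mana


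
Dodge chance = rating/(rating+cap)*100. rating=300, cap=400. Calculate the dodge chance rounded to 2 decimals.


dodge% = 300 / (300 + 400) * 100
= 300 / 700 * 100
= 0.428571 * 100
= 42.86%

42.86%


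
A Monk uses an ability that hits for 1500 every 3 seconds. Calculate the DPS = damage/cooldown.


DPS = damage / cooldown
= 1500 / 3
= 500.00

500.00 DPS


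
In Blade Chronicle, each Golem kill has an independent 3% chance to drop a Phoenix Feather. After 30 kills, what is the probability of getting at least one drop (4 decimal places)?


P(at least one) = 1 - P(none) = 1 - (1-p)^n
p = 3/100 = 0.03
1 - p = 0.97
(1 - p)^30 = 0.97^30 = 0.401007
P(at least one) = 1 - 0.401007 = 0.5990

0.5990


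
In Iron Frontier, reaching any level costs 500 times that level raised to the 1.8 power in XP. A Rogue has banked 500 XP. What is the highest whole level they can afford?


XP = 500 * level^1.8, so level = (XP / 500)^(1/1.8)
= (500 / 500)^(1/1.8)
= 1.0^0.5556
= 1.0
Floor: level = 1

level 1


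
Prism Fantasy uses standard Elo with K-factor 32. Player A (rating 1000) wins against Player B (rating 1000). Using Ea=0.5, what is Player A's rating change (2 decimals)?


Elo update: delta = K * (S - Ea), where S = 1 (wins)
S - Ea = 1 - 0.5 = 0.5
Rating change = 32 * 0.5
= 16.00

16.00 rating points


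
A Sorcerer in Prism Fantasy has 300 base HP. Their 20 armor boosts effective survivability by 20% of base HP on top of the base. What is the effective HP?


EHP = 300 * (1 + 20/100)
= 300 * (1 + 0.2)
= 300 * 1.2
= 360.0

360.0 EHP


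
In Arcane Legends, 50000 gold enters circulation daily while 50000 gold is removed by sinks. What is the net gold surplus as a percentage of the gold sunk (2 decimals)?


Net gold = 50000 - 50000 = 0
Inflation rate = net / sunk * 100 = 0 / 50000 * 100
= 0.0 * 100
= 0.00%

0.00%


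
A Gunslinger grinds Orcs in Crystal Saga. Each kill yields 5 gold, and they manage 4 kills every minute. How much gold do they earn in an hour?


Gold per minute = 5 * 4 = 20
Gold per hour = 20 * 60 = 1200

1200 gold/hour


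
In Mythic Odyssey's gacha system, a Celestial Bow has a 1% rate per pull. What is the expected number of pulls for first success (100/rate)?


Expected pulls for a geometric distribution = 1/p = 100 / rate%
= 100 / 1
= 100.0

100.0 pulls


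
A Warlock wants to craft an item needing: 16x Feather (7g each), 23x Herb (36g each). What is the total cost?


Cost breakdown:
  Feather: 16 * 7 = 112
  Herb: 23 * 36 = 828
Total = 112 + 828 = 940

940 gold


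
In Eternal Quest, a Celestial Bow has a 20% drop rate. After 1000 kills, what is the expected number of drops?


Expected drops = kills * (drop_rate / 100)
= 1000 * (20 / 100)
= 1000 * 0.2
= 200.0

200.0 drops


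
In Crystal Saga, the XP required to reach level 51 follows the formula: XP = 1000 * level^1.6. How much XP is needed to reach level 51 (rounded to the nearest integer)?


XP = 1000 * level^1.6
Substitute level = 51:
XP = 1000 * 51^1.6
= 1000 * 539.6501
= 539650

539650 XP


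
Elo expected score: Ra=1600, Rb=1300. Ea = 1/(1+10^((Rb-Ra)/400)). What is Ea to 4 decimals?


Elo expected score: Ea = 1/(1 + 10^((Rb-Ra)/400))
Rb - Ra = 1300 - 1600 = -300
(Rb-Ra)/400 = -300/400 = -0.75
10^-0.75 = 0.177828
Ea = 1/(1 + 0.177828) = 1/1.177828 = 0.8490

0.8490


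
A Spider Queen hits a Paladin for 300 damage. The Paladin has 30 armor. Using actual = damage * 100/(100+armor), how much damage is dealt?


actual = 300 * 100 / (100 + 30)
= 300 * 100 / 130
= 30000 / 130
= 230.77

230.77 damage


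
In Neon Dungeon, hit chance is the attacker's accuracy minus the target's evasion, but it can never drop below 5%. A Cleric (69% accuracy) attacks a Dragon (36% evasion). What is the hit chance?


accuracy - evasion = 69 - 36 = 33
Apply floor: max(33, 5) = 33
Hit chance = 33%

33%


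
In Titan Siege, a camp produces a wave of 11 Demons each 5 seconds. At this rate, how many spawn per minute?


Spawns per minute = count * (60 / interval)
= 11 * (60 / 5)
= 11 * 12.0
= 132.0

132.0 per minute


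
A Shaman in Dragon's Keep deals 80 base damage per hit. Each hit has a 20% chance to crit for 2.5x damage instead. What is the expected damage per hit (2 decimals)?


E[dmg] = base * (1 + crit_chance * (crit_mult - 1))
cc as decimal = 20/100 = 0.2
cm - 1 = 2.5 - 1 = 1.5
Bonus factor = 0.2 * 1.5 = 0.3
Total multiplier = 1 + 0.3 = 1.3
Expected damage = 80 * 1.3 = 104.00

104.00 damage


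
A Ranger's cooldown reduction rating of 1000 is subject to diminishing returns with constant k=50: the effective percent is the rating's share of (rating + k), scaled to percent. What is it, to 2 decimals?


effective% = rating / (rating + k) * 100
= 1000 / (1000 + 50) * 100
= 1000 / 1050 * 100
= 0.952381 * 100
= 95.24%

95.24%


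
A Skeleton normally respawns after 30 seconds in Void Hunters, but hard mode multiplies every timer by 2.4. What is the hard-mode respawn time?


Respawn time = base * multiplier
= 30 * 2.4
= 72.0 seconds

72.0 seconds


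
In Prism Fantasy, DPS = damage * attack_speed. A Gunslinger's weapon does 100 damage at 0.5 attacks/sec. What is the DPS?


DPS = damage * attack_speed
= 100 * 0.5
= 50.0

50.0 DPS


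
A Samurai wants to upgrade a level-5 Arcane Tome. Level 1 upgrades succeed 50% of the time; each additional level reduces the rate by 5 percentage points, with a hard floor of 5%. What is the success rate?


raw_rate = 50 - 5 * (5 - 1)
= 50 - 5 * 4
= 50 - 20
= 30
Apply floor: max(30, 5) = 30%

30%


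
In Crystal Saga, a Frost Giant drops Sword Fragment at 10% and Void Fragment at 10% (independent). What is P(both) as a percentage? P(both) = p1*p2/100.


For independent events, P(both) = P(A) * P(B)
= 10% * 10%
= 100 / 100 %
= 1.0%

1.0%


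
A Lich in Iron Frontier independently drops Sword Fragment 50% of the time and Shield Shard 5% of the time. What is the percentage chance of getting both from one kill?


For independent events, P(both) = P(A) * P(B)
= 50% * 5%
= 250 / 100 %
= 2.5%

2.5%


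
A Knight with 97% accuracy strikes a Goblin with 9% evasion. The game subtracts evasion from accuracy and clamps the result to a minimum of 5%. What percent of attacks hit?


accuracy - evasion = 97 - 9 = 88
Apply floor: max(88, 5) = 88
Hit chance = 88%

88%


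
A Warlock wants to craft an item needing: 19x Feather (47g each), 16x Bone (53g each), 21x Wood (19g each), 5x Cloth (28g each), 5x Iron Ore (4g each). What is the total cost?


Cost breakdown:
  Feather: 19 * 47 = 893
  Bone: 16 * 53 = 848
  Wood: 21 * 19 = 399
  Cloth: 5 * 28 = 140
  Iron Ore: 5 * 4 = 20
Total = 893 + 848 + 399 + 140 + 20 = 2300

2300 gold
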